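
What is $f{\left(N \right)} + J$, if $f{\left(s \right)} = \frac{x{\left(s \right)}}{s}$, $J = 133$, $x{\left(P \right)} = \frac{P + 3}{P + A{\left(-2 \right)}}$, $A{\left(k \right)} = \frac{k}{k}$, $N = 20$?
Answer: $\frac{55883}{420} \approx 133.05$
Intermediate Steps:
$A{\left(k \right)} = 1$
$x{\left(P \right)} = \frac{3 + P}{1 + P}$ ($x{\left(P \right)} = \frac{P + 3}{P + 1} = \frac{3 + P}{1 + P}$)
$f{\left(s \right)} = \frac{3 + s}{s \left(1 + s\right)}$ ($f{\left(s \right)} = \frac{\frac{1}{1 + s} \left(3 + s\right)}{s} = \frac{3 + s}{s \left(1 + s\right)}$)
$f{\left(N \right)} + J = \frac{3 + 20}{20 \left(1 + 20\right)} + 133 = \frac{1}{20} \cdot \frac{1}{21} \cdot 23 + 133 = \frac{23}{420} + 133 = \frac{55883}{420}$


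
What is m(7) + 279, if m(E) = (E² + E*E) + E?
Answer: 384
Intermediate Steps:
m(E) = E + 2*E² (m(E) = (E² + E²) + E = 2*E² + E = E + 2*E²)
m(7) + 279 = 7*(1 + 2*7) + 279 = 7*(1 + 14) + 279 = 7*15 + 279 = 105 + 279 = 384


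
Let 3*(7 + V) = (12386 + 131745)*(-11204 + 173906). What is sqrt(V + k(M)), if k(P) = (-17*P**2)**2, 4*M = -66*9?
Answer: sqrt(2373728010161)/4 ≈ 3.8517e+5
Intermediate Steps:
M = -297/2 (M = (-66*9)/4 = (1/4)*(-594) = -297/2 ≈ -148.50)
V = 7816800647 (V = -7 + ((12386 + 131745)*(-11204 + 173906))/3 = -7 + (144131*162702)/3 = -7 + (1/3)*23450401962 = -7 + 7816800654 = 7816800647)
k(P) = 289*P**4
sqrt(V + k(M)) = sqrt(7816800647 + 289*(-297/2)**4) = sqrt(7816800647 + 289*(7780827681/16)) = sqrt(7816800647 + 2248659199809/16) = sqrt(2373728010161/16) = sqrt(2373728010161)/4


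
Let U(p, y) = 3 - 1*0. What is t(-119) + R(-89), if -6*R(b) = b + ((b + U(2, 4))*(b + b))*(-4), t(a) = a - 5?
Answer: 60577/6 ≈ 10096.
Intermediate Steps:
U(p, y) = 3 (U(p, y) = 3 + 0 = 3)
t(a) = -5 + a
R(b) = -b/6 + 4*b*(3 + b)/3 (R(b) = -(b + ((b + 3)*(b + b))*(-4))/6 = -(b + ((3 + b)*(2*b))*(-4))/6 = -(b + (2*b*(3 + b))*(-4))/6 = -(b - 8*b*(3 + b))/6 = -b/6 + 4*b*(3 + b)/3)
t(-119) + R(-89) = (-5 - 119) + (⅙)*(-89)*(23 + 8*(-89)) = -124 + (⅙)*(-89)*(23 - 712) = -124 + (⅙)*(-89)*(-689) = -124 + 61321/6 = 60577/6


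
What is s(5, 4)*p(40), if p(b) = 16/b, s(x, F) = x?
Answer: 2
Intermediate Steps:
s(5, 4)*p(40) = 5*(16/40) = 5*(16*(1/40)) = 5*(2/5) = 2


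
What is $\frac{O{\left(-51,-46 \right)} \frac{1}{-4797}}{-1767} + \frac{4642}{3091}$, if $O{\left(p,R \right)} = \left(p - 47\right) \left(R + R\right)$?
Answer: $\frac{3579531674}{2381840019} \approx 1.5028$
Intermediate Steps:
$O{\left(p,R \right)} = 2 R \left(-47 + p\right)$ ($O{\left(p,R \right)} = \left(-47 + p\right) 2 R = 2 R \left(-47 + p\right)$)
$\frac{O{\left(-51,-46 \right)} \frac{1}{-4797}}{-1767} + \frac{4642}{3091} = \frac{2 \left(-46\right) \left(-47 - 51\right) \frac{1}{-4797}}{-1767} + \frac{4642}{3091} = 2 \left(-46\right) \left(-98\right) \left(- \frac{1}{4797}\right) \left(- \frac{1}{1767}\right) + 4642 \cdot \frac{1}{3091} = 9016 \left(- \frac{1}{4797}\right) \left(- \frac{1}{1767}\right) + \frac{422}{281} = \left(- \frac{9016}{4797}\right) \left(- \frac{1}{1767}\right) + \frac{422}{281} = \frac{9016}{8476299} + \frac{422}{281} = \frac{3579531674}{2381840019}$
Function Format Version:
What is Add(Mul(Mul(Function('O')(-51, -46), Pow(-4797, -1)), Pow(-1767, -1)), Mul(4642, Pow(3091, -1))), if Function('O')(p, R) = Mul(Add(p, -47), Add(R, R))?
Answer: Rational(3579531674, 2381840019) ≈ 1.5028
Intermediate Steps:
Function('O')(p, R) = Mul(2, R, Add(-47, p)) (Function('O')(p, R) = Mul(Add(-47, p), Mul(2, R)) = Mul(2, R, Add(-47, p)))
Add(Mul(Mul(Function('O')(-51, -46), Pow(-4797, -1)), Pow(-1767, -1)), Mul(4642, Pow(3091, -1))) = Add(Mul(Mul(Mul(2, -46, Add(-47, -51)), Pow(-4797, -1)), Pow(-1767, -1)), Mul(4642, Pow(3091, -1))) = Add(Mul(Mul(Mul(2, -46, -98), Rational(-1, 4797)), Rational(-1, 1767)), Mul(4642, Rational(1, 3091))) = Add(Mul(Mul(9016, Rational(-1, 4797)), Rational(-1, 1767)), Rational(422, 281)) = Add(Mul(Rational(-9016, 4797), Rational(-1, 1767)), Rational(422, 281)) = Add(Rational(9016, 8476299), Rational(422, 281)) = Rational(3579531674, 2381840019)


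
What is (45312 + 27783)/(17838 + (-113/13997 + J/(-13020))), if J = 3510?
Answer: 444030050310/108358776233 ≈ 4.0978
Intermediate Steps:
(45312 + 27783)/(17838 + (-113/13997 + J/(-13020))) = (45312 + 27783)/(17838 + (-113/13997 + 3510/(-13020))) = 73095/(17838 + (-113*1/13997 + 3510*(-1/13020))) = 73095/(17838 + (-113/13997 - 117/434)) = 73095/(17838 - 1686691/6074698) = 73095/(108358776233/6074698) = 73095*(6074698/108358776233) = 444030050310/108358776233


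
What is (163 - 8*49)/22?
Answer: -229/22 ≈ -10.409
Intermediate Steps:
(163 - 8*49)/22 = (163 - 392)*(1/22) = -229*1/22 = -229/22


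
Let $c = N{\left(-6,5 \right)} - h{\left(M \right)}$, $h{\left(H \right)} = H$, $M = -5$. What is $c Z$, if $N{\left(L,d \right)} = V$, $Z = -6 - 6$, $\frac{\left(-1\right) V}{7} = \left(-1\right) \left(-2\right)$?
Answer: $108$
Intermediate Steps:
$V = -14$ ($V = - 7 \left(\left(-1\right) \left(-2\right)\right) = \left(-7\right) 2 = -14$)
$Z = -12$ ($Z = -6 - 6 = -12$)
$N{\left(L,d \right)} = -14$
$c = -9$ ($c = -14 - -5 = -14 + 5 = -9$)
$c Z = \left(-9\right) \left(-12\right) = 108$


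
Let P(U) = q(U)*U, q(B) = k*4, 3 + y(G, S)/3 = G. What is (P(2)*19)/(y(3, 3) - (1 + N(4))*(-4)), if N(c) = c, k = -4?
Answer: -152/5 ≈ -30.400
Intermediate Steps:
y(G, S) = -9 + 3*G
q(B) = -16 (q(B) = -4*4 = -16)
P(U) = -16*U
(P(2)*19)/(y(3, 3) - (1 + N(4))*(-4)) = (-16*2*19)/((-9 + 3*3) - (1 + 4)*(-4)) = (-32*19)/((-9 + 9) - 5*(-4)) = -608/(0 - 1*(-20)) = -608/(0 + 20) = -608/20 = -608*1/20 = -152/5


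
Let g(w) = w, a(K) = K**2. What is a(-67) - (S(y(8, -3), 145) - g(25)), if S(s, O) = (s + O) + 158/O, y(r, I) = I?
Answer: 633782/145 ≈ 4370.9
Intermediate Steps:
S(s, O) = O + s + 158/O (S(s, O) = (O + s) + 158/O = O + s + 158/O)
a(-67) - (S(y(8, -3), 145) - g(25)) = (-67)**2 - ((145 - 3 + 158/145) - 1*25) = 4489 - ((145 - 3 + 158*(1/145)) - 25) = 4489 - ((145 - 3 + 158/145) - 25) = 4489 - (20748/145 - 25) = 4489 - 1*17123/145 = 4489 - 17123/145 = 633782/145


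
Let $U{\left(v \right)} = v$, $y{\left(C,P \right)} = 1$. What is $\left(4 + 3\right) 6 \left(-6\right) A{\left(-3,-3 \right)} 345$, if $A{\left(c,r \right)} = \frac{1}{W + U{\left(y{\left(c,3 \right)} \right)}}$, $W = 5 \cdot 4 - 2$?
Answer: $- \frac{86940}{19} \approx -4575.8$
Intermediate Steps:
$W = 18$ ($W = 20 - 2 = 18$)
$A{\left(c,r \right)} = \frac{1}{19}$ ($A{\left(c,r \right)} = \frac{1}{18 + 1} = \frac{1}{19}$)
$\left(4 + 3\right) 6 \left(-6\right) A{\left(-3,-3 \right)} 345 = \left(4 + 3\right) 6 \left(-6\right) \frac{1}{19} \cdot 345 = 7 \cdot 6 \left(-6\right) \frac{1}{19} \cdot 345 = 42 \left(-6\right) \frac{1}{19} \cdot 345 = \left(-252\right) \frac{1}{19} \cdot 345 = \left(- \frac{252}{19}\right) 345 = - \frac{86940}{19}$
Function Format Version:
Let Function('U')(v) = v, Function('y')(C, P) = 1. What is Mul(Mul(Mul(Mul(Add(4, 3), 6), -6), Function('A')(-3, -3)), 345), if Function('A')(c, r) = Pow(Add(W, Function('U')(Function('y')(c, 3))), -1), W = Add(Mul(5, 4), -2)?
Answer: Rational(-86940, 19) ≈ -4575.8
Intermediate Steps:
W = 18 (W = Add(20, -2) = 18)
Function('A')(c, r) = Rational(1, 19) (Function('A')(c, r) = Pow(Add(18, 1), -1) = Pow(19, -1) = Rational(1, 19))
Mul(Mul(Mul(Mul(Add(4, 3), 6), -6), Function('A')(-3, -3)), 345) = Mul(Mul(Mul(Mul(Add(4, 3), 6), -6), Rational(1, 19)), 345) = Mul(Mul(Mul(Mul(7, 6), -6), Rational(1, 19)), 345) = Mul(Mul(Mul(42, -6), Rational(1, 19)), 345) = Mul(Mul(-252, Rational(1, 19)), 345) = Mul(Rational(-252, 19), 345) = Rational(-86940, 19)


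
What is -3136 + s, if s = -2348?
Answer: -5484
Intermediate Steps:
-3136 + s = -3136 - 2348 = -5484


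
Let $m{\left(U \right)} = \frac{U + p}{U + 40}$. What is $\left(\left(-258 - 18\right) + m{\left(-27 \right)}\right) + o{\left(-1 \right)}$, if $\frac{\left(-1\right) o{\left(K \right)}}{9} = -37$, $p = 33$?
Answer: $\frac{747}{13} \approx 57.462$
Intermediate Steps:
$o{\left(K \right)} = 333$ ($o{\left(K \right)} = \left(-9\right) \left(-37\right) = 333$)
$m{\left(U \right)} = \frac{33 + U}{40 + U}$ ($m{\left(U \right)} = \frac{U + 33}{U + 40} = \frac{33 + U}{40 + U}$)
$\left(\left(-258 - 18\right) + m{\left(-27 \right)}\right) + o{\left(-1 \right)} = \left(\left(-258 - 18\right) + \frac{33 - 27}{40 - 27}\right) + 333 = \left(\left(-258 - 18\right) + \frac{1}{13} \cdot 6\right) + 333 = \left(-276 + \frac{1}{13} \cdot 6\right) + 333 = \left(-276 + \frac{6}{13}\right) + 333 = - \frac{3582}{13} + 333 = \frac{747}{13}$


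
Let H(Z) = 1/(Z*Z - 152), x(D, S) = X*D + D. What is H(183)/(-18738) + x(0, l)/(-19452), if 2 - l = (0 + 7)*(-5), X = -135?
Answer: -1/624668706 ≈ -1.6008e-9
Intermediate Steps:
l = 37 (l = 2 - (0 + 7)*(-5) = 2 - 7*(-5) = 2 - 1*(-35) = 2 + 35 = 37)
x(D, S) = -134*D (x(D, S) = -135*D + D = -134*D)
H(Z) = 1/(-152 + Z²) (H(Z) = 1/(Z² - 152) = 1/(-152 + Z²))
H(183)/(-18738) + x(0, l)/(-19452) = 1/(-152 + 183²*(-18738)) - 134*0/(-19452) = -1/18738/(-152 + 33489) + 0*(-1/19452) = -1/18738/33337 + 0 = (1/33337)*(-1/18738) + 0 = -1/624668706 + 0 = -1/624668706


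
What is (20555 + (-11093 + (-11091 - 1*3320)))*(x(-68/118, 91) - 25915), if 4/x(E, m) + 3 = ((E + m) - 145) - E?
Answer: 7310459891/57 ≈ 1.2825e+8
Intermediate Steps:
x(E, m) = 4/(-148 + m) (x(E, m) = 4/(-3 + (((E + m) - 145) - E)) = 4/(-3 + ((-145 + E + m) - E)) = 4/(-3 + (-145 + m)) = 4/(-148 + m))
(20555 + (-11093 + (-11091 - 1*3320)))*(x(-68/118, 91) - 25915) = (20555 + (-11093 + (-11091 - 1*3320)))*(4/(-148 + 91) - 25915) = (20555 + (-11093 + (-11091 - 3320)))*(4/(-57) - 25915) = (20555 + (-11093 - 14411))*(4*(-1/57) - 25915) = (20555 - 25504)*(-4/57 - 25915) = -4949*(-1477159/57) = 7310459891/57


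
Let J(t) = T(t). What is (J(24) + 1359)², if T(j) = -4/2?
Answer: 1841449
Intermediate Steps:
T(j) = -2 (T(j) = -4*½ = -2)
J(t) = -2
(J(24) + 1359)² = (-2 + 1359)² = 1357² = 1841449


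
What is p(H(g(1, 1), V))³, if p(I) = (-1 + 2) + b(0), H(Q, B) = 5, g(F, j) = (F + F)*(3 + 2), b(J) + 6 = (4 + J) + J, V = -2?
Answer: -1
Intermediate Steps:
b(J) = -2 + 2*J (b(J) = -6 + ((4 + J) + J) = -6 + (4 + 2*J) = -2 + 2*J)
g(F, j) = 10*F (g(F, j) = (2*F)*5 = 10*F)
p(I) = -1 (p(I) = (-1 + 2) + (-2 + 2*0) = 1 + (-2 + 0) = 1 - 2 = -1)
p(H(g(1, 1), V))³ = (-1)³ = -1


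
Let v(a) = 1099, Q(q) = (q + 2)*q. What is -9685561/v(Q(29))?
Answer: -9685561/1099 ≈ -8813.1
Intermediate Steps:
Q(q) = q*(2 + q) (Q(q) = (2 + q)*q = q*(2 + q))
-9685561/v(Q(29)) = -9685561/1099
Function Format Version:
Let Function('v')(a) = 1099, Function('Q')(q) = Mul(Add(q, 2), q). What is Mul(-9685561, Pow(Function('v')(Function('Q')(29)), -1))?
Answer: Rational(-9685561, 1099) ≈ -8813.1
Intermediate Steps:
Function('Q')(q) = Mul(q, Add(2, q)) (Function('Q')(q) = Mul(Add(2, q), q) = Mul(q, Add(2, q)))
Mul(-9685561, Pow(Function('v')(Function('Q')(29)), -1)) = Mul(-9685561, Pow(1099, -1)) = Mul(-9685561, Rational(1, 1099)) = Rational(-9685561, 1099)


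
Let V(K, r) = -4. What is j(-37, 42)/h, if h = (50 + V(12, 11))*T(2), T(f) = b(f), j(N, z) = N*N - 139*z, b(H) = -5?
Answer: 4469/230 ≈ 19.430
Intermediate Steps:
j(N, z) = N² - 139*z
T(f) = -5
h = -230 (h = (50 - 4)*(-5) = 46*(-5) = -230)
j(-37, 42)/h = ((-37)² - 139*42)/(-230) = (1369 - 5838)*(-1/230) = -4469*(-1/230) = 4469/230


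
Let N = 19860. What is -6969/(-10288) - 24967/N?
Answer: -29614039/51079920 ≈ -0.57976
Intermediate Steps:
-6969/(-10288) - 24967/N = -6969/(-10288) - 24967/19860 = -6969*(-1/10288) - 24967*1/19860 = 6969/10288 - 24967/19860 = -29614039/51079920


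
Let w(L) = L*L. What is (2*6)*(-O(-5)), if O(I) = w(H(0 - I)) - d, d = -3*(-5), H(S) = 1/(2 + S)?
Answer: 8808/49 ≈ 179.76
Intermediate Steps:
w(L) = L²
d = 15
O(I) = -15 + (2 - I)⁻² (O(I) = (1/(2 + (0 - I)))² - 1*15 = (1/(2 - I))² - 15 = (2 - I)⁻² - 15 = -15 + (2 - I)⁻²)
(2*6)*(-O(-5)) = (2*6)*(-(-15 + (-2 - 5)⁻²)) = 12*(-(-15 + (-7)⁻²)) = 12*(-(-15 + 1/49)) = 12*(-1*(-734/49)) = 12*(734/49) = 8808/49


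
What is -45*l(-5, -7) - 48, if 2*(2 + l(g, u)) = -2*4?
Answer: 222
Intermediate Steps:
l(g, u) = -6 (l(g, u) = -2 + (-2*4)/2 = -2 + (½)*(-8) = -2 - 4 = -6)
-45*l(-5, -7) - 48 = -45*(-6) - 48 = 270 - 48 = 222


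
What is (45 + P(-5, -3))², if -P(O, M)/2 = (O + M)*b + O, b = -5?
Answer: 625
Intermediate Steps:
P(O, M) = 8*O + 10*M (P(O, M) = -2*((O + M)*(-5) + O) = -2*((M + O)*(-5) + O) = -2*((-5*M - 5*O) + O) = -2*(-5*M - 4*O) = 8*O + 10*M)
(45 + P(-5, -3))² = (45 + (8*(-5) + 10*(-3)))² = (45 + (-40 - 30))² = (45 - 70)² = (-25)² = 625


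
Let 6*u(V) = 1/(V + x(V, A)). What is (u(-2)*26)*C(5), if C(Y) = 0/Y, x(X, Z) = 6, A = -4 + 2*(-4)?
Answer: 0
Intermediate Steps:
A = -12 (A = -4 - 8 = -12)
u(V) = 1/(6*(6 + V)) (u(V) = 1/(6*(V + 6)) = 1/(6*(6 + V)))
C(Y) = 0
(u(-2)*26)*C(5) = ((1/(6*(6 - 2)))*26)*0 = (((⅙)/4)*26)*0 = (((⅙)*(¼))*26)*0 = ((1/24)*26)*0 = (13/12)*0 = 0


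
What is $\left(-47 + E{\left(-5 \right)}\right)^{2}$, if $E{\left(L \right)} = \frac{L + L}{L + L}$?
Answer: $2116$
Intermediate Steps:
$E{\left(L \right)} = 1$ ($E{\left(L \right)} = \frac{2 L}{2 L} = 2 L \frac{1}{2 L} = 1$)
$\left(-47 + E{\left(-5 \right)}\right)^{2} = \left(-47 + 1\right)^{2} = \left(-46\right)^{2} = 2116$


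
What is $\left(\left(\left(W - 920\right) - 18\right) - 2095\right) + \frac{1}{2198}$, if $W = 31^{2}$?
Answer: $- \frac{4554255}{2198} \approx -2072.0$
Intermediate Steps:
$W = 961$
$\left(\left(\left(W - 920\right) - 18\right) - 2095\right) + \frac{1}{2198} = \left(\left(\left(961 - 920\right) - 18\right) - 2095\right) + \frac{1}{2198} = \left(\left(41 - 18\right) - 2095\right) + \frac{1}{2198} = \left(23 - 2095\right) + \frac{1}{2198} = -2072 + \frac{1}{2198} = - \frac{4554255}{2198}$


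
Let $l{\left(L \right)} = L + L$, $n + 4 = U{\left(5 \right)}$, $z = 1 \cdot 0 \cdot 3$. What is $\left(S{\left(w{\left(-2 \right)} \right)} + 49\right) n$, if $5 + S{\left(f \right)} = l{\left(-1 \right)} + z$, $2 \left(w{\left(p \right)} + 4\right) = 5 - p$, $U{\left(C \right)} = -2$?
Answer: $-252$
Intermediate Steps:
$z = 0$ ($z = 0 \cdot 3 = 0$)
$n = -6$ ($n = -4 - 2 = -6$)
$w{\left(p \right)} = - \frac{3}{2} - \frac{p}{2}$ ($w{\left(p \right)} = -4 + \frac{5 - p}{2} = -4 - \left(- \frac{5}{2} + \frac{p}{2}\right) = - \frac{3}{2} - \frac{p}{2}$)
$l{\left(L \right)} = 2 L$
$S{\left(f \right)} = -7$ ($S{\left(f \right)} = -5 + \left(2 \left(-1\right) + 0\right) = -5 + \left(-2 + 0\right) = -5 - 2 = -7$)
$\left(S{\left(w{\left(-2 \right)} \right)} + 49\right) n = \left(-7 + 49\right) \left(-6\right) = 42 \left(-6\right) = -252$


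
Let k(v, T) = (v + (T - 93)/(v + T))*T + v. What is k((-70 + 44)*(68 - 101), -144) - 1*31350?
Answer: -18325548/119 ≈ -1.5400e+5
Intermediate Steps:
k(v, T) = v + T*(v + (-93 + T)/(T + v)) (k(v, T) = (v + (-93 + T)/(T + v))*T + v = T*(v + (-93 + T)/(T + v)) + v = v + T*(v + (-93 + T)/(T + v)))
k((-70 + 44)*(68 - 101), -144) - 1*31350 = ((-144)² + ((-70 + 44)*(68 - 101))² - 93*(-144) - 144*(-70 + 44)*(68 - 101) - 144*(-70 + 44)²*(68 - 101)² + ((-70 + 44)*(68 - 101))*(-144)²)/(-144 + (-70 + 44)*(68 - 101)) - 1*31350 = (20736 + (-26*(-33))² + 13392 - (-3744)*(-33) - 144*(-26*(-33))² - 26*(-33)*20736)/(-144 - 26*(-33)) - 31350 = (20736 + 858² + 13392 - 144*858 - 144*858² + 858*20736)/(-144 + 858) - 31350 = (20736 + 736164 + 13392 - 123552 - 144*736164 + 17791488)/714 - 31350 = (20736 + 736164 + 13392 - 123552 - 106007616 + 17791488)/714 - 31350 = (1/714)*(-87569388) - 31350 = -14594898/119 - 31350 = -18325548/119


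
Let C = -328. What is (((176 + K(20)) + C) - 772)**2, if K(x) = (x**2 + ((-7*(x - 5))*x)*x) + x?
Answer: 1806590016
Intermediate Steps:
K(x) = x + x**2 + x**2*(35 - 7*x) (K(x) = (x**2 + ((-7*(-5 + x))*x)*x) + x = (x**2 + ((35 - 7*x)*x)*x) + x = (x**2 + (x*(35 - 7*x))*x) + x = (x**2 + x**2*(35 - 7*x)) + x = x + x**2 + x**2*(35 - 7*x))
(((176 + K(20)) + C) - 772)**2 = (((176 + 20*(1 - 7*20**2 + 36*20)) - 328) - 772)**2 = (((176 + 20*(1 - 7*400 + 720)) - 328) - 772)**2 = (((176 + 20*(1 - 2800 + 720)) - 328) - 772)**2 = (((176 + 20*(-2079)) - 328) - 772)**2 = (((176 - 41580) - 328) - 772)**2 = ((-41404 - 328) - 772)**2 = (-41732 - 772)**2 = (-42504)**2 = 1806590016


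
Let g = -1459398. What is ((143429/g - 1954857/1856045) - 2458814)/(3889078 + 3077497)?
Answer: -6660213158847635131/18870419949406583250 ≈ -0.35294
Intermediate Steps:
((143429/g - 1954857/1856045) - 2458814)/(3889078 + 3077497) = ((143429/(-1459398) - 1954857/1856045) - 2458814)/(3889078 + 3077497) = ((143429*(-1/1459398) - 1954857*1/1856045) - 2458814)/6966575 = ((-143429/1459398 - 1954857/1856045) - 2458814)*(1/6966575) = (-3119125074391/2708708360910 - 2458814)*(1/6966575) = -6660213158847635131/2708708360910*1/6966575 = -6660213158847635131/18870419949406583250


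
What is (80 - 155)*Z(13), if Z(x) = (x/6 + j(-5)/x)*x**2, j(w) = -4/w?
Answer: -56485/2 ≈ -28243.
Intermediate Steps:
Z(x) = x**2*(x/6 + 4/(5*x)) (Z(x) = (x/6 + (-4/(-5))/x)*x**2 = (x*(1/6) + (-4*(-1/5))/x)*x**2 = (x/6 + 4/(5*x))*x**2 = x**2*(x/6 + 4/(5*x)))
(80 - 155)*Z(13) = (80 - 155)*((1/30)*13*(24 + 5*13**2)) = -5*13*(24 + 5*169)/2 = -5*13*(24 + 845)/2 = -5*13*869/2 = -75*11297/30 = -56485/2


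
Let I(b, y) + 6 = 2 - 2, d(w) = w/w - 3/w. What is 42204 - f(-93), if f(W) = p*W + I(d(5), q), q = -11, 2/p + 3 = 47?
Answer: 928713/22 ≈ 42214.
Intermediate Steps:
p = 1/22 (p = 2/(-3 + 47) = 2/44 = 2*(1/44) = 1/22 ≈ 0.045455)
d(w) = 1 - 3/w
I(b, y) = -6 (I(b, y) = -6 + (2 - 2) = -6 + 0 = -6)
f(W) = -6 + W/22 (f(W) = W/22 - 6 = -6 + W/22)
42204 - f(-93) = 42204 - (-6 + (1/22)*(-93)) = 42204 - (-6 - 93/22) = 42204 - 1*(-225/22) = 42204 + 225/22 = 928713/22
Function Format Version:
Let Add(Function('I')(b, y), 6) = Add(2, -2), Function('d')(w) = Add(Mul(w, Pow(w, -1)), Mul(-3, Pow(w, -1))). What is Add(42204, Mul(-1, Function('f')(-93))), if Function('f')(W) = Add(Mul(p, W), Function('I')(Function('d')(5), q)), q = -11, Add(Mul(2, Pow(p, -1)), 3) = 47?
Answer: Rational(928713, 22) ≈ 42214.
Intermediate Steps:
p = Rational(1, 22) (p = Mul(2, Pow(Add(-3, 47), -1)) = Mul(2, Pow(44, -1)) = Mul(2, Rational(1, 44)) = Rational(1, 22) ≈ 0.045455)
Function('d')(w) = Add(1, Mul(-3, Pow(w, -1)))
Function('I')(b, y) = -6 (Function('I')(b, y) = Add(-6, Add(2, -2)) = Add(-6, 0) = -6)
Function('f')(W) = Add(-6, Mul(Rational(1, 22), W)) (Function('f')(W) = Add(Mul(Rational(1, 22), W), -6) = Add(-6, Mul(Rational(1, 22), W)))
Add(42204, Mul(-1, Function('f')(-93))) = Add(42204, Mul(-1, Add(-6, Mul(Rational(1, 22), -93)))) = Add(42204, Mul(-1, Add(-6, Rational(-93, 22)))) = Add(42204, Mul(-1, Rational(-225, 22))) = Add(42204, Rational(225, 22)) = Rational(928713, 22)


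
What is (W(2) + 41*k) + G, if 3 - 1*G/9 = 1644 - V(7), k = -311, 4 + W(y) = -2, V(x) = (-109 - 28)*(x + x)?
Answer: -44788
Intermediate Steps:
V(x) = -274*x
W(y) = -6 (W(y) = -4 - 2 = -6)
G = -32031 (G = 27 - 9*(1644 - (-274)*7) = 27 - 9*(1644 - 1*(-1918)) = 27 - 9*(1644 + 1918) = 27 - 9*3562 = 27 - 32058 = -32031)
(W(2) + 41*k) + G = (-6 + 41*(-311)) - 32031 = (-6 - 12751) - 32031 = -12757 - 32031 = -44788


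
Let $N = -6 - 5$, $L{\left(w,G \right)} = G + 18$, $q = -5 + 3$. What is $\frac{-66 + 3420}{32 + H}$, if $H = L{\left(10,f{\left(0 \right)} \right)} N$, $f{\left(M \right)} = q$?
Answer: $- \frac{559}{24} \approx -23.292$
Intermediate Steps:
$q = -2$
$f{\left(M \right)} = -2$
$L{\left(w,G \right)} = 18 + G$
$N = -11$ ($N = -6 - 5 = -11$)
$H = -176$ ($H = \left(18 - 2\right) \left(-11\right) = 16 \left(-11\right) = -176$)
$\frac{-66 + 3420}{32 + H} = \frac{-66 + 3420}{32 - 176} = \frac{3354}{-144} = 3354 \left(- \frac{1}{144}\right) = - \frac{559}{24}$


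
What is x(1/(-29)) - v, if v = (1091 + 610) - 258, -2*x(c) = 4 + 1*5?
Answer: -2895/2 ≈ -1447.5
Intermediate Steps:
x(c) = -9/2 (x(c) = -(4 + 1*5)/2 = -(4 + 5)/2 = -½*9 = -9/2)
v = 1443 (v = 1701 - 258 = 1443)
x(1/(-29)) - v = -9/2 - 1*1443 = -9/2 - 1443 = -2895/2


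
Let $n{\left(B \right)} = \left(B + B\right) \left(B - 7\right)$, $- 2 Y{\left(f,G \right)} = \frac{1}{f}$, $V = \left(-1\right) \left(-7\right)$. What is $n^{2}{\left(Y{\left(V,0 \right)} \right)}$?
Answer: $\frac{9801}{9604} \approx 1.0205$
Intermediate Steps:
$V = 7$
$Y{\left(f,G \right)} = - \frac{1}{2 f}$
$n{\left(B \right)} = 2 B \left(-7 + B\right)$
$n^{2}{\left(Y{\left(V,0 \right)} \right)} = \left(2 \left(- \frac{1}{2 \cdot 7}\right) \left(-7 - \frac{1}{2 \cdot 7}\right)\right)^{2} = \left(2 \left(\left(- \frac{1}{2}\right) \frac{1}{7}\right) \left(-7 - \frac{1}{14}\right)\right)^{2} = \left(2 \left(- \frac{1}{14}\right) \left(-7 - \frac{1}{14}\right)\right)^{2} = \left(2 \left(- \frac{1}{14}\right) \left(- \frac{99}{14}\right)\right)^{2} = \left(\frac{99}{98}\right)^{2} = \frac{9801}{9604}$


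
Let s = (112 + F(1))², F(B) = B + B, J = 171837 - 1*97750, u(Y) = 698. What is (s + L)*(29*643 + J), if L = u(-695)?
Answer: 1269899396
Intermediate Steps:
J = 74087 (J = 171837 - 97750 = 74087)
L = 698
F(B) = 2*B
s = 12996 (s = (112 + 2*1)² = (112 + 2)² = 114² = 12996)
(s + L)*(29*643 + J) = (12996 + 698)*(29*643 + 74087) = 13694*(18647 + 74087) = 13694*92734 = 1269899396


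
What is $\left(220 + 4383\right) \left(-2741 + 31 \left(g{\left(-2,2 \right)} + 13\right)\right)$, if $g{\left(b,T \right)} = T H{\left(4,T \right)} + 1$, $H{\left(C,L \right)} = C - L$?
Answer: $-10048349$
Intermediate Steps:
$g{\left(b,T \right)} = 1 + T \left(4 - T\right)$ ($g{\left(b,T \right)} = T \left(4 - T\right) + 1 = 1 + T \left(4 - T\right)$)
$\left(220 + 4383\right) \left(-2741 + 31 \left(g{\left(-2,2 \right)} + 13\right)\right) = \left(220 + 4383\right) \left(-2741 + 31 \left(\left(1 - 2 \left(-4 + 2\right)\right) + 13\right)\right) = 4603 \left(-2741 + 31 \left(\left(1 - 2 \left(-2\right)\right) + 13\right)\right) = 4603 \left(-2741 + 31 \left(\left(1 + 4\right) + 13\right)\right) = 4603 \left(-2741 + 31 \left(5 + 13\right)\right) = 4603 \left(-2741 + 31 \cdot 18\right) = 4603 \left(-2741 + 558\right) = 4603 \left(-2183\right) = -10048349$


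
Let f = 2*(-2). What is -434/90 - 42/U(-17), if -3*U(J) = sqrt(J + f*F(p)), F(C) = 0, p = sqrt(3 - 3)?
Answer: -217/45 - 126*I*sqrt(17)/17 ≈ -4.8222 - 30.559*I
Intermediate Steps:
p = 0 (p = sqrt(0) = 0)
f = -4
U(J) = -sqrt(J)/3 (U(J) = -sqrt(J - 4*0)/3 = -sqrt(J + 0)/3 = -sqrt(J)/3)
-434/90 - 42/U(-17) = -434/90 - 42*3*I*sqrt(17)/17 = -434*1/90 - 42*3*I*sqrt(17)/17 = -217/45 - 42*3*I*sqrt(17)/17 = -217/45 - 126*I*sqrt(17)/17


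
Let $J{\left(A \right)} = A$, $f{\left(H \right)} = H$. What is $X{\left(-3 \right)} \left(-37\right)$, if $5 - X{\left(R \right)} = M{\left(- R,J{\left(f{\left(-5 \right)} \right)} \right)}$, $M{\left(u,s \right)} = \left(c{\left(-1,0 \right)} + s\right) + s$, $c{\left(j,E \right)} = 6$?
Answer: $-333$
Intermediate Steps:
$M{\left(u,s \right)} = 6 + 2 s$ ($M{\left(u,s \right)} = \left(6 + s\right) + s = 6 + 2 s$)
$X{\left(R \right)} = 9$ ($X{\left(R \right)} = 5 - \left(6 + 2 \left(-5\right)\right) = 5 - \left(6 - 10\right) = 5 - -4 = 5 + 4 = 9$)
$X{\left(-3 \right)} \left(-37\right) = 9 \left(-37\right) = -333$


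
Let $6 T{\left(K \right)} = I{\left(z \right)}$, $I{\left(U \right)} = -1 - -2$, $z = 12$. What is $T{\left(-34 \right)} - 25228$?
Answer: $- \frac{151367}{6} \approx -25228.0$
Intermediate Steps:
$I{\left(U \right)} = 1$ ($I{\left(U \right)} = -1 + 2 = 1$)
$T{\left(K \right)} = \frac{1}{6}$ ($T{\left(K \right)} = \frac{1}{6} \cdot 1 = \frac{1}{6}$)
$T{\left(-34 \right)} - 25228 = \frac{1}{6} - 25228 = - \frac{151367}{6}$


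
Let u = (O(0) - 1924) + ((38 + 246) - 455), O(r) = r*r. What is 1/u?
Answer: -1/2095 ≈ -0.00047733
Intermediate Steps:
O(r) = r²
u = -2095 (u = (0² - 1924) + ((38 + 246) - 455) = (0 - 1924) + (284 - 455) = -1924 - 171 = -2095)
1/u = 1/(-2095) = -1/2095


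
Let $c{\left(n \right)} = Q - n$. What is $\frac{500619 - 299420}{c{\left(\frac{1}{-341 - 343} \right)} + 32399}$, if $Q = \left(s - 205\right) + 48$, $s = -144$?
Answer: $\frac{137620116}{21955033} \approx 6.2683$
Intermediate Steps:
$Q = -301$ ($Q = \left(-144 - 205\right) + 48 = -349 + 48 = -301$)
$c{\left(n \right)} = -301 - n$
$\frac{500619 - 299420}{c{\left(\frac{1}{-341 - 343} \right)} + 32399} = \frac{500619 - 299420}{\left(-301 - \frac{1}{-341 - 343}\right) + 32399} = \frac{201199}{\left(-301 - \frac{1}{-684}\right) + 32399} = \frac{201199}{\left(-301 - - \frac{1}{684}\right) + 32399} = \frac{201199}{\left(-301 + \frac{1}{684}\right) + 32399} = \frac{201199}{- \frac{205883}{684} + 32399} = \frac{201199}{\frac{21955033}{684}} = 201199 \cdot \frac{684}{21955033} = \frac{137620116}{21955033}$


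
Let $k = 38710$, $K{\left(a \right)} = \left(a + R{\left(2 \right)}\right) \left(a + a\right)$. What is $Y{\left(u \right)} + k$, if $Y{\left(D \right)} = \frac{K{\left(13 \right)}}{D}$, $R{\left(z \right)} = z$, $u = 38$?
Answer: $\frac{735685}{19} \approx 38720.0$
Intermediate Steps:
$K{\left(a \right)} = 2 a \left(2 + a\right)$ ($K{\left(a \right)} = \left(a + 2\right) \left(a + a\right) = \left(2 + a\right) 2 a = 2 a \left(2 + a\right)$)
$Y{\left(D \right)} = \frac{390}{D}$ ($Y{\left(D \right)} = \frac{2 \cdot 13 \left(2 + 13\right)}{D} = \frac{2 \cdot 13 \cdot 15}{D} = \frac{390}{D}$)
$Y{\left(u \right)} + k = \frac{390}{38} + 38710 = 390 \cdot \frac{1}{38} + 38710 = \frac{195}{19} + 38710 = \frac{735685}{19}$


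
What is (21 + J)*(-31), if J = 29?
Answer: -1550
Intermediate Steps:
(21 + J)*(-31) = (21 + 29)*(-31) = 50*(-31) = -1550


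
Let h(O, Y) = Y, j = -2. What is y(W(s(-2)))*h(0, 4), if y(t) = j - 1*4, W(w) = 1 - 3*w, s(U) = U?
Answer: -24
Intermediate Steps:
y(t) = -6 (y(t) = -2 - 1*4 = -2 - 4 = -6)
y(W(s(-2)))*h(0, 4) = -6*4 = -24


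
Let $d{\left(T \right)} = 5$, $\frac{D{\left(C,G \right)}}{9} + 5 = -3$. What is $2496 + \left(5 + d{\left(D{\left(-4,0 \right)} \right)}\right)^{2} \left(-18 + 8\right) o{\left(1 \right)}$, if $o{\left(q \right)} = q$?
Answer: $1496$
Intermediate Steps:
$D{\left(C,G \right)} = -72$ ($D{\left(C,G \right)} = -45 + 9 \left(-3\right) = -45 - 27 = -72$)
$2496 + \left(5 + d{\left(D{\left(-4,0 \right)} \right)}\right)^{2} \left(-18 + 8\right) o{\left(1 \right)} = 2496 + \left(5 + 5\right)^{2} \left(-18 + 8\right) 1 = 2496 + 10^{2} \left(-10\right) 1 = 2496 + 100 \left(-10\right) 1 = 2496 - 1000 = 1496$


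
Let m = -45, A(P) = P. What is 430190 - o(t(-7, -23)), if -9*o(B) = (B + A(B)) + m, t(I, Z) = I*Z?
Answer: 3871987/9 ≈ 4.3022e+5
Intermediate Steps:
o(B) = 5 - 2*B/9 (o(B) = -((B + B) - 45)/9 = -(2*B - 45)/9 = -(-45 + 2*B)/9 = 5 - 2*B/9)
430190 - o(t(-7, -23)) = 430190 - (5 - (-14)*(-23)/9) = 430190 - (5 - 2/9*161) = 430190 - (5 - 322/9) = 430190 - 1*(-277/9) = 430190 + 277/9 = 3871987/9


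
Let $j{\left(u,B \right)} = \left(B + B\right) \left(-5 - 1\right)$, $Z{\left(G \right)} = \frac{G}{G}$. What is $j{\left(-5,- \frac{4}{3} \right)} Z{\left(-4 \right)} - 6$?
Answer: $10$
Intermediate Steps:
$Z{\left(G \right)} = 1$
$j{\left(u,B \right)} = - 12 B$ ($j{\left(u,B \right)} = 2 B \left(-6\right) = - 12 B$)
$j{\left(-5,- \frac{4}{3} \right)} Z{\left(-4 \right)} - 6 = - 12 \left(- \frac{4}{3}\right) 1 - 6 = - 12 \left(\left(-4\right) \frac{1}{3}\right) 1 - 6 = \left(-12\right) \left(- \frac{4}{3}\right) 1 - 6 = 16 \cdot 1 - 6 = 16 - 6 = 10$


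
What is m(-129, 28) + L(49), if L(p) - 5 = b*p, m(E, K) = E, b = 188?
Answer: 9088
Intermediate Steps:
L(p) = 5 + 188*p
m(-129, 28) + L(49) = -129 + (5 + 188*49) = -129 + (5 + 9212) = -129 + 9217 = 9088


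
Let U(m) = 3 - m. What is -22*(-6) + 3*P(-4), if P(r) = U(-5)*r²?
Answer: 516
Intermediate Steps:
P(r) = 8*r² (P(r) = (3 - 1*(-5))*r² = (3 + 5)*r² = 8*r²)
-22*(-6) + 3*P(-4) = -22*(-6) + 3*(8*(-4)²) = 132 + 3*(8*16) = 132 + 3*128 = 132 + 384 = 516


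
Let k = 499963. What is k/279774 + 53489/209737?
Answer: 990293977/484950078 ≈ 2.0421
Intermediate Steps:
k/279774 + 53489/209737 = 499963/279774 + 53489/209737 = 990293977/484950078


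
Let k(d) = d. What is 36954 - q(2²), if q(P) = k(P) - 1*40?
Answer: 36990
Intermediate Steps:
q(P) = -40 + P (q(P) = P - 1*40 = P - 40 = -40 + P)
36954 - q(2²) = 36954 - (-40 + 2²) = 36954 - (-40 + 4) = 36954 - 1*(-36) = 36954 + 36 = 36990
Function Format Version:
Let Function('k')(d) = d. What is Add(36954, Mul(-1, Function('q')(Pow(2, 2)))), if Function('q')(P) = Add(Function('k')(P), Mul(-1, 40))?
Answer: 36990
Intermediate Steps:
Function('q')(P) = Add(-40, P) (Function('q')(P) = Add(P, Mul(-1, 40)) = Add(P, -40) = Add(-40, P))
Add(36954, Mul(-1, Function('q')(Pow(2, 2)))) = Add(36954, Mul(-1, Add(-40, Pow(2, 2)))) = Add(36954, Mul(-1, Add(-40, 4))) = Add(36954, Mul(-1, -36)) = Add(36954, 36) = 36990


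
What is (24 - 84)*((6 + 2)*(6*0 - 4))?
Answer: 1920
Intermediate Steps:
(24 - 84)*((6 + 2)*(6*0 - 4)) = -480*(0 - 4) = -480*(-4) = -60*(-32) = 1920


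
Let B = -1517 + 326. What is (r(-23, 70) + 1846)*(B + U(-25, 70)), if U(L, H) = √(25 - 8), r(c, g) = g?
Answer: -2281956 + 1916*√17 ≈ -2.2741e+6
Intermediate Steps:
B = -1191
U(L, H) = √17
(r(-23, 70) + 1846)*(B + U(-25, 70)) = (70 + 1846)*(-1191 + √17) = 1916*(-1191 + √17) = -2281956 + 1916*√17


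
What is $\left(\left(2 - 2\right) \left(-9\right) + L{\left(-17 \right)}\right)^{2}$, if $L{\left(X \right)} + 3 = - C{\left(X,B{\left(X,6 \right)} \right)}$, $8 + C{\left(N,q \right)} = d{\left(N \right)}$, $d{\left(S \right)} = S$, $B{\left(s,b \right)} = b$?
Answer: $484$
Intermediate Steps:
$C{\left(N,q \right)} = -8 + N$
$L{\left(X \right)} = 5 - X$ ($L{\left(X \right)} = -3 - \left(-8 + X\right) = 5 - X$)
$\left(\left(2 - 2\right) \left(-9\right) + L{\left(-17 \right)}\right)^{2} = \left(\left(2 - 2\right) \left(-9\right) + \left(5 - -17\right)\right)^{2} = \left(0 \left(-9\right) + \left(5 + 17\right)\right)^{2} = \left(0 + 22\right)^{2} = 22^{2} = 484$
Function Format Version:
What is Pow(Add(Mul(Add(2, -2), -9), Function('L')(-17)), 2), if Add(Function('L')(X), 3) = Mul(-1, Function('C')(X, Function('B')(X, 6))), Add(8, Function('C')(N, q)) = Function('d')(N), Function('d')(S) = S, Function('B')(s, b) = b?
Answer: 484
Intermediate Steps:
Function('C')(N, q) = Add(-8, N)
Function('L')(X) = Add(5, Mul(-1, X)) (Function('L')(X) = Add(-3, Mul(-1, Add(-8, X))) = Add(-3, Add(8, Mul(-1, X))) = Add(5, Mul(-1, X)))
Pow(Add(Mul(Add(2, -2), -9), Function('L')(-17)), 2) = Pow(Add(Mul(Add(2, -2), -9), Add(5, Mul(-1, -17))), 2) = Pow(Add(Mul(0, -9), Add(5, 17)), 2) = Pow(Add(0, 22), 2) = Pow(22, 2) = 484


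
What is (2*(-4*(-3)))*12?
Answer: 288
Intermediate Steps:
(2*(-4*(-3)))*12 = (2*12)*12 = 24*12 = 288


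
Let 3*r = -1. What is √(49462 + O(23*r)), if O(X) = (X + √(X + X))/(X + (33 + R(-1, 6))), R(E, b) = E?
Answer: √(263581319 + 73*I*√138)/73 ≈ 222.4 + 0.00036179*I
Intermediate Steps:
r = -⅓ (r = (⅓)*(-1) = -⅓ ≈ -0.33333)
O(X) = (X + √2*√X)/(32 + X) (O(X) = (X + √(X + X))/(X + (33 - 1)) = (X + √(2*X))/(X + 32) = (X + √2*√X)/(32 + X))
√(49462 + O(23*r)) = √(49462 + (23*(-⅓) + √2*√(23*(-⅓)))/(32 + 23*(-⅓))) = √(49462 + (-23/3 + √2*√(-23/3))/(32 - 23/3)) = √(49462 + (-23/3 + √2*(I*√69/3))/(73/3)) = √(49462 + 3*(-23/3 + I*√138/3)/73) = √(49462 + (-23/73 + I*√138/73)) = √(3610703/73 + I*√138/73)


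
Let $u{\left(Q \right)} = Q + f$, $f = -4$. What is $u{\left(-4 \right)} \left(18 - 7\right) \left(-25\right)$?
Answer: $2200$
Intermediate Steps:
$u{\left(Q \right)} = -4 + Q$ ($u{\left(Q \right)} = Q - 4 = -4 + Q$)
$u{\left(-4 \right)} \left(18 - 7\right) \left(-25\right) = \left(-4 - 4\right) \left(18 - 7\right) \left(-25\right) = - 8 \left(18 - 7\right) \left(-25\right) = \left(-8\right) 11 \left(-25\right) = \left(-88\right) \left(-25\right) = 2200$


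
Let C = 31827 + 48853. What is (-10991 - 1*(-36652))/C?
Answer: 25661/80680 ≈ 0.31806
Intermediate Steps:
C = 80680
(-10991 - 1*(-36652))/C = (-10991 - 1*(-36652))/80680 = (-10991 + 36652)*(1/80680) = 25661*(1/80680) = 25661/80680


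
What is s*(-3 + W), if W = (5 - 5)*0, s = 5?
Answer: -15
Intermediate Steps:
W = 0 (W = 0*0 = 0)
s*(-3 + W) = 5*(-3 + 0) = 5*(-3) = -15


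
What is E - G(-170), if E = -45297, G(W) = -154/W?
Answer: -3850322/85 ≈ -45298.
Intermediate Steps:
E - G(-170) = -45297 - (-154)/(-170) = -45297 - (-154)*(-1)/170 = -45297 - 1*77/85 = -45297 - 77/85 = -3850322/85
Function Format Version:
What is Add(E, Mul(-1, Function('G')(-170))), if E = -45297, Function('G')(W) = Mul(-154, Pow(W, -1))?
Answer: Rational(-3850322, 85) ≈ -45298.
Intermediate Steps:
Add(E, Mul(-1, Function('G')(-170))) = Add(-45297, Mul(-1, Mul(-154, Pow(-170, -1)))) = Add(-45297, Mul(-1, Mul(-154, Rational(-1, 170)))) = Add(-45297, Mul(-1, Rational(77, 85))) = Add(-45297, Rational(-77, 85)) = Rational(-3850322, 85)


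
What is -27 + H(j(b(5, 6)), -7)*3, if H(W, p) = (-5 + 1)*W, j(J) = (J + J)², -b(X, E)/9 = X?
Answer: -97227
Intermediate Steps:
b(X, E) = -9*X
j(J) = 4*J² (j(J) = (2*J)² = 4*J²)
H(W, p) = -4*W
-27 + H(j(b(5, 6)), -7)*3 = -27 - 16*(-9*5)²*3 = -27 - 16*(-45)²*3 = -27 - 16*2025*3 = -27 - 4*8100*3 = -27 - 32400*3 = -27 - 97200 = -97227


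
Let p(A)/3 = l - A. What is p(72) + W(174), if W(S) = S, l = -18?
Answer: -96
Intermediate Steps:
p(A) = -54 - 3*A (p(A) = 3*(-18 - A) = -54 - 3*A)
p(72) + W(174) = (-54 - 3*72) + 174 = (-54 - 216) + 174 = -270 + 174 = -96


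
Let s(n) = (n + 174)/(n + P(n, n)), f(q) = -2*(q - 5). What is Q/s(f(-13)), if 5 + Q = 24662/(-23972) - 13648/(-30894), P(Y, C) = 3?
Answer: -1034423203/996949380 ≈ -1.0376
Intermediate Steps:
f(q) = 10 - 2*q (f(q) = -2*(-5 + q) = 10 - 2*q)
s(n) = (174 + n)/(3 + n) (s(n) = (n + 174)/(n + 3) = (174 + n)/(3 + n))
Q = -1034423203/185147742 (Q = -5 + (24662/(-23972) - 13648/(-30894)) = -5 + (24662*(-1/23972) - 13648*(-1/30894)) = -5 + (-12331/11986 + 6824/15447) = -5 - 108684493/185147742 = -1034423203/185147742 ≈ -5.5870)
Q/s(f(-13)) = -1034423203*(3 + (10 - 2*(-13)))/(174 + (10 - 2*(-13)))/185147742 = -1034423203*(3 + (10 + 26))/(174 + (10 + 26))/185147742 = -1034423203*(3 + 36)/(174 + 36)/185147742 = -1034423203/(185147742*(210/39)) = -1034423203/(185147742*((1/39)*210)) = -1034423203/(185147742*70/13) = -1034423203/185147742*13/70 = -1034423203/996949380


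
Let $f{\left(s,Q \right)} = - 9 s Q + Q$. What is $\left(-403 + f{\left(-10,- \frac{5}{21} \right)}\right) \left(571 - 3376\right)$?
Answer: $1191190$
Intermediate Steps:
$f{\left(s,Q \right)} = Q - 9 Q s$ ($f{\left(s,Q \right)} = - 9 Q s + Q = Q - 9 Q s$)
$\left(-403 + f{\left(-10,- \frac{5}{21} \right)}\right) \left(571 - 3376\right) = \left(-403 + - \frac{5}{21} \left(1 - -90\right)\right) \left(571 - 3376\right) = \left(-403 + \left(-5\right) \frac{1}{21} \left(1 + 90\right)\right) \left(-2805\right) = \left(-403 - \frac{65}{3}\right) \left(-2805\right) = \left(- \frac{1274}{3}\right) \left(-2805\right) = 1191190$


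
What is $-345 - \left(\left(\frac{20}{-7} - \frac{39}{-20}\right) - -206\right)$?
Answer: $- \frac{77013}{140} \approx -550.09$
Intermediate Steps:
$-345 - \left(\left(\frac{20}{-7} - \frac{39}{-20}\right) - -206\right) = -345 - \left(\left(20 \left(- \frac{1}{7}\right) - - \frac{39}{20}\right) + 206\right) = -345 - \left(\left(- \frac{20}{7} + \frac{39}{20}\right) + 206\right) = -345 - \left(- \frac{127}{140} + 206\right) = -345 - \frac{28713}{140} = - \frac{77013}{140}$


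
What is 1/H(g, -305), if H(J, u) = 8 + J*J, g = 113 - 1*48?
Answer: 1/4233 ≈ 0.00023624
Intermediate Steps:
g = 65 (g = 113 - 48 = 65)
H(J, u) = 8 + J**2
1/H(g, -305) = 1/(8 + 65**2) = 1/(8 + 4225) = 1/4233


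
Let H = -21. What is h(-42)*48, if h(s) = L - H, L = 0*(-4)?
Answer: 1008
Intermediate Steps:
L = 0
h(s) = 21 (h(s) = 0 - 1*(-21) = 0 + 21 = 21)
h(-42)*48 = 21*48 = 1008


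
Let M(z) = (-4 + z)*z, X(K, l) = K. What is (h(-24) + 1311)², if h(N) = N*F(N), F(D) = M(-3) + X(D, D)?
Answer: 1912689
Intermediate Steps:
M(z) = z*(-4 + z)
F(D) = 21 + D (F(D) = -3*(-4 - 3) + D = -3*(-7) + D = 21 + D)
h(N) = N*(21 + N)
(h(-24) + 1311)² = (-24*(21 - 24) + 1311)² = (-24*(-3) + 1311)² = (72 + 1311)² = 1383² = 1912689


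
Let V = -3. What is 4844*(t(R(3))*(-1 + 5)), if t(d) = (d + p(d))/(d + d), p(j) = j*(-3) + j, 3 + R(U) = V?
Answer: -9688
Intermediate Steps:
R(U) = -6 (R(U) = -3 - 3 = -6)
p(j) = -2*j (p(j) = -3*j + j = -2*j)
t(d) = -½ (t(d) = (d - 2*d)/(d + d) = (-d)/((2*d)) = (-d)*(1/(2*d)) = -½)
4844*(t(R(3))*(-1 + 5)) = 4844*(-(-1 + 5)/2) = 4844*(-½*4) = 4844*(-2) = -9688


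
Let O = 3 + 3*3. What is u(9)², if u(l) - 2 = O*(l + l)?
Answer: 47524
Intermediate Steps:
O = 12 (O = 3 + 9 = 12)
u(l) = 2 + 24*l (u(l) = 2 + 12*(l + l) = 2 + 12*(2*l) = 2 + 24*l)
u(9)² = (2 + 24*9)² = (2 + 216)² = 218² = 47524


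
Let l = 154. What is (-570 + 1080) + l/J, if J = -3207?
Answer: 1635416/3207 ≈ 509.95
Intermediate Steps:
(-570 + 1080) + l/J = (-570 + 1080) + 154/(-3207) = 510 + 154*(-1/3207) = 510 - 154/3207 = 1635416/3207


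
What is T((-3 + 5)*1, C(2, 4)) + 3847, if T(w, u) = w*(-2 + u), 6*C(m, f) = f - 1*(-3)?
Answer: 11536/3 ≈ 3845.3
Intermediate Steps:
C(m, f) = ½ + f/6 (C(m, f) = (f - 1*(-3))/6 = (f + 3)/6 = (3 + f)/6 = ½ + f/6)
T((-3 + 5)*1, C(2, 4)) + 3847 = ((-3 + 5)*1)*(-2 + (½ + (⅙)*4)) + 3847 = (2*1)*(-2 + (½ + ⅔)) + 3847 = 2*(-2 + 7/6) + 3847 = 2*(-⅚) + 3847 = -5/3 + 3847 = 11536/3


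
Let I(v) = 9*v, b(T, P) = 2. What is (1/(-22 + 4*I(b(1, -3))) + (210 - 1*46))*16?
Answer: 65608/25 ≈ 2624.3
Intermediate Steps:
(1/(-22 + 4*I(b(1, -3))) + (210 - 1*46))*16 = (1/(-22 + 4*(9*2)) + (210 - 1*46))*16 = (1/(-22 + 4*18) + (210 - 46))*16 = (1/(-22 + 72) + 164)*16 = (1/50 + 164)*16 = (8201/50)*16 = 65608/25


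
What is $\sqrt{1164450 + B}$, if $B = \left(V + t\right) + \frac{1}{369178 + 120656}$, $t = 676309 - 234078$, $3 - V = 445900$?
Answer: $\frac{\sqrt{30946159338437082}}{163278} \approx 1077.4$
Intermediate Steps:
$V = -445897$ ($V = 3 - 445900 = -445897$)
$t = 442231$
$B = - \frac{1795731443}{489834}$ ($B = \left(-445897 + 442231\right) + \frac{1}{369178 + 120656} = -3666 + \frac{1}{489834} = - \frac{1795731443}{489834} \approx -3666.0$)
$\sqrt{1164450 + B} = \sqrt{1164450 - \frac{1795731443}{489834}} = \sqrt{\frac{568591469857}{489834}} = \frac{\sqrt{30946159338437082}}{163278}$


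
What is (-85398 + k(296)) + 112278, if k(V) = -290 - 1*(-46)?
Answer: 26636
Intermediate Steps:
k(V) = -244 (k(V) = -290 + 46 = -244)
(-85398 + k(296)) + 112278 = (-85398 - 244) + 112278 = -85642 + 112278 = 26636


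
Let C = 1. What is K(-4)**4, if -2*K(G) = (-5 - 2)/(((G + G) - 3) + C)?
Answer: 2401/160000 ≈ 0.015006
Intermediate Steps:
K(G) = 7/(2*(-2 + 2*G)) (K(G) = -(-5 - 2)/(2*(((G + G) - 3) + 1)) = -(-7)/(2*((2*G - 3) + 1)) = -(-7)/(2*((-3 + 2*G) + 1)) = -(-7)/(2*(-2 + 2*G)) = 7/(2*(-2 + 2*G)))
K(-4)**4 = (7/(4*(-1 - 4)))**4 = ((7/4)/(-5))**4 = ((7/4)*(-1/5))**4 = (-7/20)**4 = 2401/160000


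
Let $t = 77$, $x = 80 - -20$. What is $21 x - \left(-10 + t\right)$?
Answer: $2033$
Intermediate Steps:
$x = 100$ ($x = 80 + 20 = 100$)
$21 x - \left(-10 + t\right) = 21 \cdot 100 + \left(10 - 77\right) = 2100 + \left(10 - 77\right) = 2100 - 67 = 2033$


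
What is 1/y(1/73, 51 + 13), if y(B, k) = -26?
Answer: -1/26 ≈ -0.038462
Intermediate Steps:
1/y(1/73, 51 + 13) = 1/(-26) = -1/26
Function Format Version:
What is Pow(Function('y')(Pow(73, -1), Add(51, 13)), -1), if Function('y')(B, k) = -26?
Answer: Rational(-1, 26) ≈ -0.038462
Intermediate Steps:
Pow(Function('y')(Pow(73, -1), Add(51, 13)), -1) = Pow(-26, -1) = Rational(-1, 26)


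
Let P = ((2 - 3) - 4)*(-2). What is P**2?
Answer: 100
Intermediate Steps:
P = 10 (P = (-1 - 4)*(-2) = -5*(-2) = 10)
P**2 = 10**2 = 100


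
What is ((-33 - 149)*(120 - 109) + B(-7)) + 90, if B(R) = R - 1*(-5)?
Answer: -1914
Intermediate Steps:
B(R) = 5 + R (B(R) = R + 5 = 5 + R)
((-33 - 149)*(120 - 109) + B(-7)) + 90 = ((-33 - 149)*(120 - 109) + (5 - 7)) + 90 = (-182*11 - 2) + 90 = (-2002 - 2) + 90 = -2004 + 90 = -1914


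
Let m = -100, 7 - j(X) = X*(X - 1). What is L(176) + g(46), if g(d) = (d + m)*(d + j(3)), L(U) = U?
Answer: -2362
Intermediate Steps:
j(X) = 7 - X*(-1 + X) (j(X) = 7 - X*(X - 1) = 7 - X*(-1 + X))
g(d) = (1 + d)*(-100 + d) (g(d) = (d - 100)*(d + (7 + 3 - 1*3²)) = (-100 + d)*(d + (7 + 3 - 1*9)) = (-100 + d)*(d + (7 + 3 - 9)) = (-100 + d)*(d + 1) = (-100 + d)*(1 + d) = (1 + d)*(-100 + d))
L(176) + g(46) = 176 + (-100 + 46² - 99*46) = 176 + (-100 + 2116 - 4554) = 176 - 2538 = -2362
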